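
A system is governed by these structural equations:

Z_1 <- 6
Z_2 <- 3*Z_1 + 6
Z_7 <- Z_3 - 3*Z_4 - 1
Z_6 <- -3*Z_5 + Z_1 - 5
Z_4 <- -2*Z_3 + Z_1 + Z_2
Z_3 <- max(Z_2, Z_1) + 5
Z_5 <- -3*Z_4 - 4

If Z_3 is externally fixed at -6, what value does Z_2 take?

24

Under do(Z_3=-6), the mechanism Z_3 <- max(Z_2, Z_1) + 5 is discarded; Z_3 is fixed at -6.
Since Z_2 is not a descendant of the intervened variable, it is unaffected.
Z_2 = 3*Z_1 + 6  [with Z_1=6]  = 24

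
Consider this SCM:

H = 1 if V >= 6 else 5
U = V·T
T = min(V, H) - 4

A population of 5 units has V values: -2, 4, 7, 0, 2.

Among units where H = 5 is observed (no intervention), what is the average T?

-3

Conditioning on H=5 selects the 4 unit(s) with V ∈ {-2, 4, 0, 2}. Their T values: -6, 0, -4, -2. Mean = -3.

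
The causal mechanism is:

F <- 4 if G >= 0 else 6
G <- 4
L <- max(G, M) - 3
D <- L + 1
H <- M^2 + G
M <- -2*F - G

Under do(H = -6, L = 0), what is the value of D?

The joint intervention fixes H = -6, L = 0, removing each variable's own equation.
D = L + 1  [with L=0]  = 1

1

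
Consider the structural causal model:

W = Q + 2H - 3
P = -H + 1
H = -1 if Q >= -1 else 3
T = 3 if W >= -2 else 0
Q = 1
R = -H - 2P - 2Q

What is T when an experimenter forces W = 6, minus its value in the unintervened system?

Under do(W=6), the mechanism W = Q + 2H - 3 is discarded; W is fixed at 6.
T = 3 if W >= -2 else 0  [with W=6]  = 3
Without intervention: H = -1 if Q >= -1 else 3  [with Q=1]  = -1; W = Q + 2H - 3  [with Q=1, H=-1]  = -4; T = 3 if W >= -2 else 0  [with W=-4]  = 0.
Change = 3 − 0 = 3.

3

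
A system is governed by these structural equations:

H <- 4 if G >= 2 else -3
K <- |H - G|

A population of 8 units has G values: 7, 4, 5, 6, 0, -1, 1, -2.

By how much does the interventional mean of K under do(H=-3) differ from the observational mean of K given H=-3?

The intervention sets H=-3 in all 8 units regardless of G. Recomputing K per unit gives 10, 7, 8, 9, 3, 2, 4, 1; average 5.5.
Conditioning on H=-3 selects the 4 unit(s) with G ∈ {0, -1, 1, -2}. Their K values: 3, 2, 4, 1. Mean = 2.5.
Difference = 5.5 − 2.5 = 3.

3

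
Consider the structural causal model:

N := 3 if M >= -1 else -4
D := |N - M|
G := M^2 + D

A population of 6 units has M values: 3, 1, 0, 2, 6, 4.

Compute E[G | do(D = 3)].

14

do(D=3) breaks D's dependence on M. With D=3 fixed, G across the units is 12, 4, 3, 7, 39, 19, mean 14.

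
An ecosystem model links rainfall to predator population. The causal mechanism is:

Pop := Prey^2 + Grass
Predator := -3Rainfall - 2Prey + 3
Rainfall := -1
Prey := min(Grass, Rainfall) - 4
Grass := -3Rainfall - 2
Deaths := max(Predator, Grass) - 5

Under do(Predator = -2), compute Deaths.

Intervening sets Predator = -2 and removes its equation (Predator := -3Rainfall - 2Prey + 3).
Grass = -3Rainfall - 2  [with Rainfall=-1]  = 1
Deaths = max(Predator, Grass) - 5  [with Predator=-2, Grass=1]  = -4

-4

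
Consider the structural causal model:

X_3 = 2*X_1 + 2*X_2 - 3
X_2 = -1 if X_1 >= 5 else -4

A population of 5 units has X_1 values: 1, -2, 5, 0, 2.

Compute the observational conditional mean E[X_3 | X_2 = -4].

Observing X_2=-4 restricts to units where X_2's equation naturally yields -4: X_1 ∈ {1, -2, 0, 2}. In that subpopulation X_3 = -9, -15, -11, -7, mean -10.5.

-10.5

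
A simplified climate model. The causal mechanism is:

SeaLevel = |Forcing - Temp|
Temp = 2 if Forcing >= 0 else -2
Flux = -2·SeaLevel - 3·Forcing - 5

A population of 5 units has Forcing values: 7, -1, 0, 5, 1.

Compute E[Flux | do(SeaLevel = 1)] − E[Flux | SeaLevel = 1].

The intervention sets SeaLevel=1 in all 5 units regardless of Forcing. Recomputing Flux per unit gives -28, -4, -7, -22, -10; average -14.2.
Observing SeaLevel=1 restricts to units where SeaLevel's equation naturally yields 1: Forcing ∈ {-1, 1}. In that subpopulation Flux = -4, -10, mean -7.
Difference = -14.2 − (-7) = -7.2.

-7.2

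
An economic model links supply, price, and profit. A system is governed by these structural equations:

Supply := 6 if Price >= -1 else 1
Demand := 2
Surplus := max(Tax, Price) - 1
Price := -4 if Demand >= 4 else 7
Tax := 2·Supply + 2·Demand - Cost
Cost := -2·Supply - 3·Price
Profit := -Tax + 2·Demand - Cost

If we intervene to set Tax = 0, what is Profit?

The intervention breaks the incoming arrows to Tax: Tax := 2·Supply + 2·Demand - Cost no longer applies, and Tax = 0.
Price = -4 if Demand >= 4 else 7  [with Demand=2]  = 7
Supply = 6 if Price >= -1 else 1  [with Price=7]  = 6
Cost = -2·Supply - 3·Price  [with Supply=6, Price=7]  = -33
Profit = -Tax + 2·Demand - Cost  [with Tax=0, Demand=2, Cost=-33]  = 37

37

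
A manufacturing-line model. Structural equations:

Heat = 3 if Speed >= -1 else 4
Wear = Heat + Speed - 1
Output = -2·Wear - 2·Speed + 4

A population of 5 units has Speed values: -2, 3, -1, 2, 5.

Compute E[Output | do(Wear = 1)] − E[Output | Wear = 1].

-5.8

do(Wear=1) breaks Wear's dependence on Speed. With Wear=1 fixed, Output across the units is 6, -4, 4, -2, -8, mean -0.8.
E[Output|Wear=1] averages over only the 2 units with Wear=1 (Speed = -2, -1): Output = 6, 4, mean 5.
Difference = -0.8 − 5 = -5.8.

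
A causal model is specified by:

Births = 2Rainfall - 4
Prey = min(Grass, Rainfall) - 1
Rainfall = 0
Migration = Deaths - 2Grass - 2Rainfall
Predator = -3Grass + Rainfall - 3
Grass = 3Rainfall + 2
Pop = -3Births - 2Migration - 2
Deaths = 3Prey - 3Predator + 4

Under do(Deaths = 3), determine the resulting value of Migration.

Intervening sets Deaths = 3 and removes its equation (Deaths = 3Prey - 3Predator + 4).
Grass = 3Rainfall + 2  [with Rainfall=0]  = 2
Migration = Deaths - 2Grass - 2Rainfall  [with Deaths=3, Grass=2, Rainfall=0]  = -1

-1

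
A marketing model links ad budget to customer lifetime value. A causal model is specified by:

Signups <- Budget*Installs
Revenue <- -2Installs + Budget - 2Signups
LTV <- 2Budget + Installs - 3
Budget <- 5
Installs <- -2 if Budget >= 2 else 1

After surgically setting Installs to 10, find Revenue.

Under do(Installs=10), the mechanism Installs <- -2 if Budget >= 2 else 1 is discarded; Installs is fixed at 10.
Signups = Budget*Installs  [with Budget=5, Installs=10]  = 50
Revenue = -2Installs + Budget - 2Signups  [with Installs=10, Budget=5, Signups=50]  = -115

-115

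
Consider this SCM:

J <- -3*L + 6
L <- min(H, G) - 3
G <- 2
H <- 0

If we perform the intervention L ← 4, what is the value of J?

-6

The intervention breaks the incoming arrows to L: L <- min(H, G) - 3 no longer applies, and L = 4.
J = -3*L + 6  [with L=4]  = -6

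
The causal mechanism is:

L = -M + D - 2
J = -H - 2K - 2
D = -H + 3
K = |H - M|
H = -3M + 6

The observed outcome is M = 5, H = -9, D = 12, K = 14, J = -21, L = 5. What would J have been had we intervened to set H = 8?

do(H=8) replaces the equation H = -3M + 6 with the constant H = 8.
K = |H - M|  [with H=8, M=5]  = 3
J = -H - 2K - 2  [with H=8, K=3]  = -16

-16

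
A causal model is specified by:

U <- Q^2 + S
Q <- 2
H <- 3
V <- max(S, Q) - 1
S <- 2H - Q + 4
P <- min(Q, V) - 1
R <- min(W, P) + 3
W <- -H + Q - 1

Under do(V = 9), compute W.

do(V=9) replaces the equation V <- max(S, Q) - 1 with the constant V = 9.
W is not downstream of the intervention, so its value is determined by the original equations.
W = -H + Q - 1  [with H=3, Q=2]  = -2

-2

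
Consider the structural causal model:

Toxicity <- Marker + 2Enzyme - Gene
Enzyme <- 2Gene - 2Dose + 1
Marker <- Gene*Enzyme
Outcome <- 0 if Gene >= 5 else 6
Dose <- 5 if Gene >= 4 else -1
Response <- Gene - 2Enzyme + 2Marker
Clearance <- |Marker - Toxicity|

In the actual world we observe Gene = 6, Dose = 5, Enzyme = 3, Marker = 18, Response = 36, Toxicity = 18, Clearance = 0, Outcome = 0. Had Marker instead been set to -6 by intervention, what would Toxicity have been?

-6

Under do(Marker=-6), the mechanism Marker <- Gene*Enzyme is discarded; Marker is fixed at -6.
Dose = 5 if Gene >= 4 else -1  [with Gene=6]  = 5
Enzyme = 2Gene - 2Dose + 1  [with Gene=6, Dose=5]  = 3
Toxicity = Marker + 2Enzyme - Gene  [with Marker=-6, Enzyme=3, Gene=6]  = -6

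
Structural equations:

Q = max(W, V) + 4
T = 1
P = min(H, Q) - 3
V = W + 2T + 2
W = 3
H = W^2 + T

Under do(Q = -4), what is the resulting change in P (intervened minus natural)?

Under do(Q=-4), the mechanism Q = max(W, V) + 4 is discarded; Q is fixed at -4.
H = W^2 + T  [with W=3, T=1]  = 10
P = min(H, Q) - 3  [with H=10, Q=-4]  = -7
Without intervention: V = W + 2T + 2  [with W=3, T=1]  = 7; Q = max(W, V) + 4  [with W=3, V=7]  = 11; H = W^2 + T  [with W=3, T=1]  = 10; P = min(H, Q) - 3  [with H=10, Q=11]  = 7.
Change = -7 − 7 = -14.

-14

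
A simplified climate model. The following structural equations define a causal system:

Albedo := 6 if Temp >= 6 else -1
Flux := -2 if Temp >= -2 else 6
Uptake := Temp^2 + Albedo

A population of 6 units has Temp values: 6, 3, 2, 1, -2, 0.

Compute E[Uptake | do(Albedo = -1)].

The intervention sets Albedo=-1 in all 6 units regardless of Temp. Recomputing Uptake per unit gives 35, 8, 3, 0, 3, -1; average 8.

8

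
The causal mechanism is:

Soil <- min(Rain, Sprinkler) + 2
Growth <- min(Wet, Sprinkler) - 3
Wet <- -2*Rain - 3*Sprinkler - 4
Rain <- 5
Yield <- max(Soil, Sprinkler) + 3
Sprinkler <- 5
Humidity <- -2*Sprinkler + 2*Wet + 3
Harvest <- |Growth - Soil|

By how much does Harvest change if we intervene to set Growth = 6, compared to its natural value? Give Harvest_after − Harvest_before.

-38

do(Growth=6) replaces the equation Growth <- min(Wet, Sprinkler) - 3 with the constant Growth = 6.
Soil = min(Rain, Sprinkler) + 2  [with Rain=5, Sprinkler=5]  = 7
Harvest = |Growth - Soil|  [with Growth=6, Soil=7]  = 1
Without intervention: Soil = min(Rain, Sprinkler) + 2  [with Rain=5, Sprinkler=5]  = 7; Wet = -2*Rain - 3*Sprinkler - 4  [with Rain=5, Sprinkler=5]  = -29; Growth = min(Wet, Sprinkler) - 3  [with Wet=-29, Sprinkler=5]  = -32; Harvest = |Growth - Soil|  [with Growth=-32, Soil=7]  = 39.
Change = 1 − 39 = -38.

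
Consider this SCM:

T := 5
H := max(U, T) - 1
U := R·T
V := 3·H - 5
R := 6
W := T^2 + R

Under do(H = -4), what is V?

-17

Intervening sets H = -4 and removes its equation (H := max(U, T) - 1).
V = 3·H - 5  [with H=-4]  = -17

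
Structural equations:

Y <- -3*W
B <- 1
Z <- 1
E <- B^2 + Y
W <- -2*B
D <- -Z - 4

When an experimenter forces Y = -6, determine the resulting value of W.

-2

Under do(Y=-6), the mechanism Y <- -3*W is discarded; Y is fixed at -6.
Since W is not a descendant of the intervened variable, it is unaffected.
W = -2*B  [with B=1]  = -2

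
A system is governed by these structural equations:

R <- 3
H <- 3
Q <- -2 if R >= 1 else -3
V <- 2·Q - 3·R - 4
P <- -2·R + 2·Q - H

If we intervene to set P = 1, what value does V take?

-17

The intervention breaks the incoming arrows to P: P <- -2·R + 2·Q - H no longer applies, and P = 1.
Since V is not a descendant of the intervened variable, it is unaffected.
Q = -2 if R >= 1 else -3  [with R=3]  = -2
V = 2·Q - 3·R - 4  [with Q=-2, R=3]  = -17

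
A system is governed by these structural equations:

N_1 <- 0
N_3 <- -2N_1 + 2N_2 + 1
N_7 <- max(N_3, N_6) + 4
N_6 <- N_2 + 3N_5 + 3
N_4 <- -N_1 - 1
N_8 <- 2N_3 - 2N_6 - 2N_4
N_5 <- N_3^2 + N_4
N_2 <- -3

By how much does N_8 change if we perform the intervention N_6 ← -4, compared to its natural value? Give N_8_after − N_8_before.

152

Intervening sets N_6 = -4 and removes its equation (N_6 <- N_2 + 3N_5 + 3).
N_3 = -2N_1 + 2N_2 + 1  [with N_1=0, N_2=-3]  = -5
N_4 = -N_1 - 1  [with N_1=0]  = -1
N_8 = 2N_3 - 2N_6 - 2N_4  [with N_3=-5, N_6=-4, N_4=-1]  = 0
Without intervention: N_3 = -2N_1 + 2N_2 + 1  [with N_1=0, N_2=-3]  = -5; N_4 = -N_1 - 1  [with N_1=0]  = -1; N_5 = N_3^2 + N_4  [with N_3=-5, N_4=-1]  = 24; N_6 = N_2 + 3N_5 + 3  [with N_2=-3, N_5=24]  = 72; N_8 = 2N_3 - 2N_6 - 2N_4  [with N_3=-5, N_6=72, N_4=-1]  = -152.
Change = 0 − (-152) = 152.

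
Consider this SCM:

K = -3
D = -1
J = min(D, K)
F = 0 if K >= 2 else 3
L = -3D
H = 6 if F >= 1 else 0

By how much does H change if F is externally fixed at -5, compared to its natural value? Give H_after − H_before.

-6

Under do(F=-5), the mechanism F = 0 if K >= 2 else 3 is discarded; F is fixed at -5.
H = 6 if F >= 1 else 0  [with F=-5]  = 0
Without intervention: F = 0 if K >= 2 else 3  [with K=-3]  = 3; H = 6 if F >= 1 else 0  [with F=3]  = 6.
Change = 0 − 6 = -6.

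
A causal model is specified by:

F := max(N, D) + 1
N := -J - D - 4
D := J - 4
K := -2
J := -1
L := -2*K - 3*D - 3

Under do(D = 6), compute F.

do(D=6) replaces the equation D := J - 4 with the constant D = 6.
N = -J - D - 4  [with J=-1, D=6]  = -9
F = max(N, D) + 1  [with N=-9, D=6]  = 7

7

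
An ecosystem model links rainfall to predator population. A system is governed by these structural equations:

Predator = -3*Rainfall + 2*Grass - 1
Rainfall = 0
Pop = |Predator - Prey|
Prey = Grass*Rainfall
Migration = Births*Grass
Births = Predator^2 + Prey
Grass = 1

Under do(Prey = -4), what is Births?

do(Prey=-4) replaces the equation Prey = Grass*Rainfall with the constant Prey = -4.
Predator = -3*Rainfall + 2*Grass - 1  [with Rainfall=0, Grass=1]  = 1
Births = Predator^2 + Prey  [with Predator=1, Prey=-4]  = -3

-3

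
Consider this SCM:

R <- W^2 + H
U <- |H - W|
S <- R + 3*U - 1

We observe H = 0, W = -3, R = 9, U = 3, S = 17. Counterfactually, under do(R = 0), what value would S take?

8

do(R=0) replaces the equation R <- W^2 + H with the constant R = 0.
U = |H - W|  [with H=0, W=-3]  = 3
S = R + 3*U - 1  [with R=0, U=3]  = 8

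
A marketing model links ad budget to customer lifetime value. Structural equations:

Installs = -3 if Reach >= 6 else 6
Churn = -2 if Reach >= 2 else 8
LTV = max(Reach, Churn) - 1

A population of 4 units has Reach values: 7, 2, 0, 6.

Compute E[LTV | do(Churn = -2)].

2.75

The intervention sets Churn=-2 in all 4 units regardless of Reach. Recomputing LTV per unit gives 6, 1, -1, 5; average 2.75.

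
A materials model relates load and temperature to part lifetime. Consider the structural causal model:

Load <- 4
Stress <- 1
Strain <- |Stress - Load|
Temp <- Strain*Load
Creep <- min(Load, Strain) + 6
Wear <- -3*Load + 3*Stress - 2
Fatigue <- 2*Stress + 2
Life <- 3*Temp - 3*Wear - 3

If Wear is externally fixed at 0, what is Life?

Intervening sets Wear = 0 and removes its equation (Wear <- -3*Load + 3*Stress - 2).
Strain = |Stress - Load|  [with Stress=1, Load=4]  = 3
Temp = Strain*Load  [with Strain=3, Load=4]  = 12
Life = 3*Temp - 3*Wear - 3  [with Temp=12, Wear=0]  = 33

33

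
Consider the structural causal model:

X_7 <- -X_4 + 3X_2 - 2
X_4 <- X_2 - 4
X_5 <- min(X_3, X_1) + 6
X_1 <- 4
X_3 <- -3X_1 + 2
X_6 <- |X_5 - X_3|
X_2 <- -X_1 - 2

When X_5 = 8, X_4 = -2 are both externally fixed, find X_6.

18

Setting X_5 = 8, X_4 = -2 by intervention discards those variables' equations.
X_3 = -3X_1 + 2  [with X_1=4]  = -10
X_6 = |X_5 - X_3|  [with X_5=8, X_3=-10]  = 18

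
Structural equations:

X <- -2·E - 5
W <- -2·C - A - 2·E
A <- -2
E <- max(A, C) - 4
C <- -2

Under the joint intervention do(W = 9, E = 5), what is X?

-15

The joint intervention fixes W = 9, E = 5, removing each variable's own equation.
X = -2·E - 5  [with E=5]  = -15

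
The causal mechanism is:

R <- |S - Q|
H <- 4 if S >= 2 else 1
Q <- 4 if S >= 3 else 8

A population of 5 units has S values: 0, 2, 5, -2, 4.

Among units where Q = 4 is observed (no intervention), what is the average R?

0.5

E[R|Q=4] averages over only the 2 units with Q=4 (S = 5, 4): R = 1, 0, mean 0.5.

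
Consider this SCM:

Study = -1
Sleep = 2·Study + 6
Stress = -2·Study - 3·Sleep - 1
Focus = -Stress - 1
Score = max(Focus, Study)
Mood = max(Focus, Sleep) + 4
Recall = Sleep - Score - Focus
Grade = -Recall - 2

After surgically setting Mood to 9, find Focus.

10

do(Mood=9) replaces the equation Mood = max(Focus, Sleep) + 4 with the constant Mood = 9.
No directed path runs from Mood to Focus, so Focus keeps its natural value.
Sleep = 2·Study + 6  [with Study=-1]  = 4
Stress = -2·Study - 3·Sleep - 1  [with Study=-1, Sleep=4]  = -11
Focus = -Stress - 1  [with Stress=-11]  = 10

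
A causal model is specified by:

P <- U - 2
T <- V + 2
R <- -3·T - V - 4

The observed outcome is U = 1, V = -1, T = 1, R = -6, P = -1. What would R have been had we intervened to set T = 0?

The intervention breaks the incoming arrows to T: T <- V + 2 no longer applies, and T = 0.
R = -3·T - V - 4  [with T=0, V=-1]  = -3

-3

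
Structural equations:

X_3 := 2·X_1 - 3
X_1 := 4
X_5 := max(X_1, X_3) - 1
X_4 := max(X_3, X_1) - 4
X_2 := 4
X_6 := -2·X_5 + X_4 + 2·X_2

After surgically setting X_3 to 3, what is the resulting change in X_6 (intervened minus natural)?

The intervention breaks the incoming arrows to X_3: X_3 := 2·X_1 - 3 no longer applies, and X_3 = 3.
X_4 = max(X_3, X_1) - 4  [with X_3=3, X_1=4]  = 0
X_5 = max(X_1, X_3) - 1  [with X_1=4, X_3=3]  = 3
X_6 = -2·X_5 + X_4 + 2·X_2  [with X_5=3, X_4=0, X_2=4]  = 2
Without intervention: X_3 = 2·X_1 - 3  [with X_1=4]  = 5; X_4 = max(X_3, X_1) - 4  [with X_3=5, X_1=4]  = 1; X_5 = max(X_1, X_3) - 1  [with X_1=4, X_3=5]  = 4; X_6 = -2·X_5 + X_4 + 2·X_2  [with X_5=4, X_4=1, X_2=4]  = 1.
Change = 2 − 1 = 1.

1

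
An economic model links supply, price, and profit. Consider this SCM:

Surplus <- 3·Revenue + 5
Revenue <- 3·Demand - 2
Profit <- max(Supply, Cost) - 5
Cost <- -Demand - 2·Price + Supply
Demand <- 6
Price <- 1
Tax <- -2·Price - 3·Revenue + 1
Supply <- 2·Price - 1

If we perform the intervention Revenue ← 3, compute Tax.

The intervention breaks the incoming arrows to Revenue: Revenue <- 3·Demand - 2 no longer applies, and Revenue = 3.
Tax = -2·Price - 3·Revenue + 1  [with Price=1, Revenue=3]  = -10

-10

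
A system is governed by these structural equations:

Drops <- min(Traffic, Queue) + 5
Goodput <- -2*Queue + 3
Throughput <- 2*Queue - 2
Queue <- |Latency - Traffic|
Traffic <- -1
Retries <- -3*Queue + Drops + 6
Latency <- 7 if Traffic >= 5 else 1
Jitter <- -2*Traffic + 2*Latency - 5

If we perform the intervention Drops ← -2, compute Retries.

Intervening sets Drops = -2 and removes its equation (Drops <- min(Traffic, Queue) + 5).
Latency = 7 if Traffic >= 5 else 1  [with Traffic=-1]  = 1
Queue = |Latency - Traffic|  [with Latency=1, Traffic=-1]  = 2
Retries = -3*Queue + Drops + 6  [with Queue=2, Drops=-2]  = -2

-2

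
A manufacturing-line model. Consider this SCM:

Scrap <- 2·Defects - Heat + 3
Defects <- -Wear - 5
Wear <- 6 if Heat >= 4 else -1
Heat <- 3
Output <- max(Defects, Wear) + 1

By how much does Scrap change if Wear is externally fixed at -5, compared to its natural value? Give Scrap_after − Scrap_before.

8

Under do(Wear=-5), the mechanism Wear <- 6 if Heat >= 4 else -1 is discarded; Wear is fixed at -5.
Defects = -Wear - 5  [with Wear=-5]  = 0
Scrap = 2·Defects - Heat + 3  [with Defects=0, Heat=3]  = 0
Without intervention: Wear = 6 if Heat >= 4 else -1  [with Heat=3]  = -1; Defects = -Wear - 5  [with Wear=-1]  = -4; Scrap = 2·Defects - Heat + 3  [with Defects=-4, Heat=3]  = -8.
Change = 0 − (-8) = 8.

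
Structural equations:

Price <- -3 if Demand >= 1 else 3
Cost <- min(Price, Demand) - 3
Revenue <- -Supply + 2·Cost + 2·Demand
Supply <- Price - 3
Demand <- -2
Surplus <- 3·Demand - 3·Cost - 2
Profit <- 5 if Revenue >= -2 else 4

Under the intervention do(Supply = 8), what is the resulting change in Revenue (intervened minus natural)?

-8

do(Supply=8) replaces the equation Supply <- Price - 3 with the constant Supply = 8.
Price = -3 if Demand >= 1 else 3  [with Demand=-2]  = 3
Cost = min(Price, Demand) - 3  [with Price=3, Demand=-2]  = -5
Revenue = -Supply + 2·Cost + 2·Demand  [with Supply=8, Cost=-5, Demand=-2]  = -22
Without intervention: Price = -3 if Demand >= 1 else 3  [with Demand=-2]  = 3; Supply = Price - 3  [with Price=3]  = 0; Cost = min(Price, Demand) - 3  [with Price=3, Demand=-2]  = -5; Revenue = -Supply + 2·Cost + 2·Demand  [with Supply=0, Cost=-5, Demand=-2]  = -14.
Change = -22 − (-14) = -8.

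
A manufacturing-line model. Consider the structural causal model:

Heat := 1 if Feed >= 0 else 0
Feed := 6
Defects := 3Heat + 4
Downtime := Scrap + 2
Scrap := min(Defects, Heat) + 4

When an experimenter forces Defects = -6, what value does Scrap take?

The intervention breaks the incoming arrows to Defects: Defects := 3Heat + 4 no longer applies, and Defects = -6.
Heat = 1 if Feed >= 0 else 0  [with Feed=6]  = 1
Scrap = min(Defects, Heat) + 4  [with Defects=-6, Heat=1]  = -2

-2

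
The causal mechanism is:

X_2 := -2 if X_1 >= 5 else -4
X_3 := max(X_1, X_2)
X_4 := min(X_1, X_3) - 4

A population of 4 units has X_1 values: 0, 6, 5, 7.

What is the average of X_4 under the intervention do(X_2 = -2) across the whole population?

0.5

Every unit gets X_2=-2 under the intervention. X_4 values become -4, 2, 1, 3; E[X_4|do(X_2=-2)] = 0.5.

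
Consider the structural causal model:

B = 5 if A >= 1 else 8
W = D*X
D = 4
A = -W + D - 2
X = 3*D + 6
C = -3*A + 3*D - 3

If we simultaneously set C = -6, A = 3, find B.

Setting C = -6, A = 3 by intervention discards those variables' equations.
B = 5 if A >= 1 else 8  [with A=3]  = 5

5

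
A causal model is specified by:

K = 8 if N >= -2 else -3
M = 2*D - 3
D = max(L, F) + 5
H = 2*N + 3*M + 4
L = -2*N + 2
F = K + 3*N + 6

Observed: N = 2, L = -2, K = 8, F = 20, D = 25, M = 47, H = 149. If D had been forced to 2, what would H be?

11

Under do(D=2), the mechanism D = max(L, F) + 5 is discarded; D is fixed at 2.
M = 2*D - 3  [with D=2]  = 1
H = 2*N + 3*M + 4  [with N=2, M=1]  = 11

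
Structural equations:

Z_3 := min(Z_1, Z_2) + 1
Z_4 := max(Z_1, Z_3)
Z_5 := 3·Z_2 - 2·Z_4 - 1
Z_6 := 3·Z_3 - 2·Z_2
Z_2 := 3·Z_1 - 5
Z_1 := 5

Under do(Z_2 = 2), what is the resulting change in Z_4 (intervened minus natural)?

-1

Under do(Z_2=2), the mechanism Z_2 := 3·Z_1 - 5 is discarded; Z_2 is fixed at 2.
Z_3 = min(Z_1, Z_2) + 1  [with Z_1=5, Z_2=2]  = 3
Z_4 = max(Z_1, Z_3)  [with Z_1=5, Z_3=3]  = 5
Without intervention: Z_2 = 3·Z_1 - 5  [with Z_1=5]  = 10; Z_3 = min(Z_1, Z_2) + 1  [with Z_1=5, Z_2=10]  = 6; Z_4 = max(Z_1, Z_3)  [with Z_1=5, Z_3=6]  = 6.
Change = 5 − 6 = -1.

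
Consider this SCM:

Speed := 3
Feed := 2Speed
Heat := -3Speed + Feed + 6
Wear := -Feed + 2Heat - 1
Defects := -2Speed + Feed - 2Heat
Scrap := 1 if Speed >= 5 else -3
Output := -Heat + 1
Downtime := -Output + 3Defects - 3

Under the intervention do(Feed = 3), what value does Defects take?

-3

do(Feed=3) replaces the equation Feed := 2Speed with the constant Feed = 3.
Heat = -3Speed + Feed + 6  [with Speed=3, Feed=3]  = 0
Defects = -2Speed + Feed - 2Heat  [with Speed=3, Feed=3, Heat=0]  = -3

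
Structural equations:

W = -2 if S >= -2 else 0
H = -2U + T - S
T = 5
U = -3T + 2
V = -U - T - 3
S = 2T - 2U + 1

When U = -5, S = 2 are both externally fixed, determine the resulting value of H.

13

Setting U = -5, S = 2 by intervention discards those variables' equations.
H = -2U + T - S  [with U=-5, T=5, S=2]  = 13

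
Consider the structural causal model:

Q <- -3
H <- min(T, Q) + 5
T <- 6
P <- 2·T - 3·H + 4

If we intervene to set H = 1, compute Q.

-3

Under do(H=1), the mechanism H <- min(T, Q) + 5 is discarded; H is fixed at 1.
Q is not downstream of the intervention, so its value is determined by the original equations.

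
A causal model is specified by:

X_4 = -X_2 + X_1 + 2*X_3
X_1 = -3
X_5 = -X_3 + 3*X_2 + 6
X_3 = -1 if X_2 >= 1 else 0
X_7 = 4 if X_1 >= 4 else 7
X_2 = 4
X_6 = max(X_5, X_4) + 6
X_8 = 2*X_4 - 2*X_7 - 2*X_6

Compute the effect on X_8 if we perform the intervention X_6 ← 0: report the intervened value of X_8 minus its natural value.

Intervening sets X_6 = 0 and removes its equation (X_6 = max(X_5, X_4) + 6).
X_3 = -1 if X_2 >= 1 else 0  [with X_2=4]  = -1
X_4 = -X_2 + X_1 + 2*X_3  [with X_2=4, X_1=-3, X_3=-1]  = -9
X_7 = 4 if X_1 >= 4 else 7  [with X_1=-3]  = 7
X_8 = 2*X_4 - 2*X_7 - 2*X_6  [with X_4=-9, X_7=7, X_6=0]  = -32
Without intervention: X_3 = -1 if X_2 >= 1 else 0  [with X_2=4]  = -1; X_4 = -X_2 + X_1 + 2*X_3  [with X_2=4, X_1=-3, X_3=-1]  = -9; X_5 = -X_3 + 3*X_2 + 6  [with X_3=-1, X_2=4]  = 19; X_6 = max(X_5, X_4) + 6  [with X_5=19, X_4=-9]  = 25; X_7 = 4 if X_1 >= 4 else 7  [with X_1=-3]  = 7; X_8 = 2*X_4 - 2*X_7 - 2*X_6  [with X_4=-9, X_7=7, X_6=25]  = -82.
Change = -32 − (-82) = 50.

50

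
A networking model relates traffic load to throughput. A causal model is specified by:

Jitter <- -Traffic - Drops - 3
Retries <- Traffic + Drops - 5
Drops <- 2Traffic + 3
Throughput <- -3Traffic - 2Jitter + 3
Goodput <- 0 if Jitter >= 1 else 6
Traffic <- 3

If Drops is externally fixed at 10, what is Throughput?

do(Drops=10) replaces the equation Drops <- 2Traffic + 3 with the constant Drops = 10.
Jitter = -Traffic - Drops - 3  [with Traffic=3, Drops=10]  = -16
Throughput = -3Traffic - 2Jitter + 3  [with Traffic=3, Jitter=-16]  = 26

26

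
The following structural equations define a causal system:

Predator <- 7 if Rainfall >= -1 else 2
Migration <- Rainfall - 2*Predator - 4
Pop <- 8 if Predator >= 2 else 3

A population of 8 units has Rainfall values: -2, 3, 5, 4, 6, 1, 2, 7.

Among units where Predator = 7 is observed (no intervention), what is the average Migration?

E[Migration|Predator=7] averages over only the 7 units with Predator=7 (Rainfall = 3, 5, 4, 6, 1, 2, 7): Migration = -15, -13, -14, -12, -17, -16, -11, mean -14.

-14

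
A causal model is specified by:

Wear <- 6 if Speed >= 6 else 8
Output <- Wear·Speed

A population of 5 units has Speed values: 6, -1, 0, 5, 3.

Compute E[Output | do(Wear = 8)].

Under do(Wear=8), Wear's equation is replaced by Wear=8 for every unit. Per-unit Output: 48, -8, 0, 40, 24. Mean = 20.8.

20.8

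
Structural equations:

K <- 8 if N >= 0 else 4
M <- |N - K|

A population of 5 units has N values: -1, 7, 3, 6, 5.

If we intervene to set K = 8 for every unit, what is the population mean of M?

do(K=8) breaks K's dependence on N. With K=8 fixed, M across the units is 9, 1, 5, 2, 3, mean 4.

4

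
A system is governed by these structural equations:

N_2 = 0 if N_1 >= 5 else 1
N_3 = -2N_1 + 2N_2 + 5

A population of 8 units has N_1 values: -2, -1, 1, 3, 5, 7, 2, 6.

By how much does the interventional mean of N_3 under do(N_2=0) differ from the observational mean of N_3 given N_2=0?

Under do(N_2=0), N_2's equation is replaced by N_2=0 for every unit. Per-unit N_3: 9, 7, 3, -1, -5, -9, 1, -7. Mean = -0.25.
Conditioning on N_2=0 selects the 3 unit(s) with N_1 ∈ {5, 7, 6}. Their N_3 values: -5, -9, -7. Mean = -7.
Difference = -0.25 − (-7) = 6.75.

6.75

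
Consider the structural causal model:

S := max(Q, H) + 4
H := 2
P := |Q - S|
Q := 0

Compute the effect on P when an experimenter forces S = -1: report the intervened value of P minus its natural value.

The intervention breaks the incoming arrows to S: S := max(Q, H) + 4 no longer applies, and S = -1.
P = |Q - S|  [with Q=0, S=-1]  = 1
Without intervention: S = max(Q, H) + 4  [with Q=0, H=2]  = 6; P = |Q - S|  [with Q=0, S=6]  = 6.
Change = 1 − 6 = -5.

-5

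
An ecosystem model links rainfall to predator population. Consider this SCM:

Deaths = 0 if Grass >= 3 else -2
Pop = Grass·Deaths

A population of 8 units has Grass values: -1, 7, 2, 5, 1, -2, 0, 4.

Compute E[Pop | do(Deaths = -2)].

Under do(Deaths=-2), Deaths's equation is replaced by Deaths=-2 for every unit. Per-unit Pop: 2, -14, -4, -10, -2, 4, 0, -8. Mean = -4.

-4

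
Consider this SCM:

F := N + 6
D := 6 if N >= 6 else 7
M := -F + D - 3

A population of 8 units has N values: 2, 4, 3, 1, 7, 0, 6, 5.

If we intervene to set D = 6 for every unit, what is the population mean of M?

The intervention sets D=6 in all 8 units regardless of N. Recomputing M per unit gives -5, -7, -6, -4, -10, -3, -9, -8; average -6.5.

-6.5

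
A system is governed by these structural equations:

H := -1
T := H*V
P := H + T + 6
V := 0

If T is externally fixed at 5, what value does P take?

The intervention breaks the incoming arrows to T: T := H*V no longer applies, and T = 5.
P = H + T + 6  [with H=-1, T=5]  = 10

10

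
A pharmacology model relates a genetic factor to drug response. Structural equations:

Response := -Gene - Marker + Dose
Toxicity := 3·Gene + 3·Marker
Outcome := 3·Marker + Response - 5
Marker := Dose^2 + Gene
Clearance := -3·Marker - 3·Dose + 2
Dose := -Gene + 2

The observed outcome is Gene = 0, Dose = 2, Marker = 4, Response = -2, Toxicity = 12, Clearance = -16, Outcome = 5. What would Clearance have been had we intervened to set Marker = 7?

The intervention breaks the incoming arrows to Marker: Marker := Dose^2 + Gene no longer applies, and Marker = 7.
Dose = -Gene + 2  [with Gene=0]  = 2
Clearance = -3·Marker - 3·Dose + 2  [with Marker=7, Dose=2]  = -25

-25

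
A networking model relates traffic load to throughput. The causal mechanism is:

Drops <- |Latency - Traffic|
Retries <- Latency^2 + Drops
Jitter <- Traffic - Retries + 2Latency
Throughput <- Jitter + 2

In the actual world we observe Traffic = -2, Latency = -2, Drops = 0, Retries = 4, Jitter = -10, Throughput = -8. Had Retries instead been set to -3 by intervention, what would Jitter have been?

-3

Intervening sets Retries = -3 and removes its equation (Retries <- Latency^2 + Drops).
Jitter = Traffic - Retries + 2Latency  [with Traffic=-2, Retries=-3, Latency=-2]  = -3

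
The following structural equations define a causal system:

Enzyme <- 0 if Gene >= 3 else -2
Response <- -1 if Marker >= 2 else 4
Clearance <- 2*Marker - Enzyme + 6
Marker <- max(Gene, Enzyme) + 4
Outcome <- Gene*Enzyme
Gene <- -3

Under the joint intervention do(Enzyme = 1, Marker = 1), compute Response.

Setting Enzyme = 1, Marker = 1 by intervention discards those variables' equations.
Response = -1 if Marker >= 2 else 4  [with Marker=1]  = 4

4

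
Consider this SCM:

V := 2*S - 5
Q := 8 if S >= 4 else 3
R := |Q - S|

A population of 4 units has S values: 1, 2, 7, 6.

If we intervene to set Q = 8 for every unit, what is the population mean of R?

Under do(Q=8), Q's equation is replaced by Q=8 for every unit. Per-unit R: 7, 6, 1, 2. Mean = 4.

4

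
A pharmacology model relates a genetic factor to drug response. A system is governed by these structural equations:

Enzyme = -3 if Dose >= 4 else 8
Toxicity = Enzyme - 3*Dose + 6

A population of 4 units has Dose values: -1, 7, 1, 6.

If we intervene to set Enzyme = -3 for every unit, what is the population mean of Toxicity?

-6.75

Under do(Enzyme=-3), Enzyme's equation is replaced by Enzyme=-3 for every unit. Per-unit Toxicity: 6, -18, 0, -15. Mean = -6.75.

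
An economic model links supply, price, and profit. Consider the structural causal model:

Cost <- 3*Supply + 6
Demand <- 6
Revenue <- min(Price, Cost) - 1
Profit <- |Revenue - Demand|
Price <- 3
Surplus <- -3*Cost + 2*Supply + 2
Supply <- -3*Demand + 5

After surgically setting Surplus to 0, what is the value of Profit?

40

Intervening sets Surplus = 0 and removes its equation (Surplus <- -3*Cost + 2*Supply + 2).
Since Profit is not a descendant of the intervened variable, it is unaffected.
Supply = -3*Demand + 5  [with Demand=6]  = -13
Cost = 3*Supply + 6  [with Supply=-13]  = -33
Revenue = min(Price, Cost) - 1  [with Price=3, Cost=-33]  = -34
Profit = |Revenue - Demand|  [with Revenue=-34, Demand=6]  = 40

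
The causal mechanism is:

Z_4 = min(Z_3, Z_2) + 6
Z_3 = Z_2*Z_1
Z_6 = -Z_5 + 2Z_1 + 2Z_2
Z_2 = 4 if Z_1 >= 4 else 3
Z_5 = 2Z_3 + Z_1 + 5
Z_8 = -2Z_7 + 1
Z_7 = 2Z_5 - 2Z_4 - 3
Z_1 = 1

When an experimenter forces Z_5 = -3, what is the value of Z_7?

-27

Under do(Z_5=-3), the mechanism Z_5 = 2Z_3 + Z_1 + 5 is discarded; Z_5 is fixed at -3.
Z_2 = 4 if Z_1 >= 4 else 3  [with Z_1=1]  = 3
Z_3 = Z_2*Z_1  [with Z_2=3, Z_1=1]  = 3
Z_4 = min(Z_3, Z_2) + 6  [with Z_3=3, Z_2=3]  = 9
Z_7 = 2Z_5 - 2Z_4 - 3  [with Z_5=-3, Z_4=9]  = -27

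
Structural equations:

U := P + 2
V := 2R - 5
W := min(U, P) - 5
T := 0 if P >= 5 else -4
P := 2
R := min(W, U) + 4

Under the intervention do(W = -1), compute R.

3

The intervention breaks the incoming arrows to W: W := min(U, P) - 5 no longer applies, and W = -1.
U = P + 2  [with P=2]  = 4
R = min(W, U) + 4  [with W=-1, U=4]  = 3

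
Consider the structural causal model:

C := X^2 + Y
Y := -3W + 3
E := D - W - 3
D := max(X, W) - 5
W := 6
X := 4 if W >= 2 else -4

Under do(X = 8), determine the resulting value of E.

The intervention breaks the incoming arrows to X: X := 4 if W >= 2 else -4 no longer applies, and X = 8.
D = max(X, W) - 5  [with X=8, W=6]  = 3
E = D - W - 3  [with D=3, W=6]  = -6

-6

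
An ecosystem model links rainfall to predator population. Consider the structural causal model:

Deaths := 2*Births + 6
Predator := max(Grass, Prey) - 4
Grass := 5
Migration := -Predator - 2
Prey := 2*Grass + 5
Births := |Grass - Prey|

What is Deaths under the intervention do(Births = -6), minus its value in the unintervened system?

-32

Intervening sets Births = -6 and removes its equation (Births := |Grass - Prey|).
Deaths = 2*Births + 6  [with Births=-6]  = -6
Without intervention: Prey = 2*Grass + 5  [with Grass=5]  = 15; Births = |Grass - Prey|  [with Grass=5, Prey=15]  = 10; Deaths = 2*Births + 6  [with Births=10]  = 26.
Change = -6 − 26 = -32.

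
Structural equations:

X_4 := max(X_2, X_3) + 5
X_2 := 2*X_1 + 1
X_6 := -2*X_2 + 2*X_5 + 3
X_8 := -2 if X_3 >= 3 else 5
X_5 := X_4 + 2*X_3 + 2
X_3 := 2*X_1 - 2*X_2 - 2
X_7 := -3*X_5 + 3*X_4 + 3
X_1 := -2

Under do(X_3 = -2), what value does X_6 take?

11

The intervention breaks the incoming arrows to X_3: X_3 := 2*X_1 - 2*X_2 - 2 no longer applies, and X_3 = -2.
X_2 = 2*X_1 + 1  [with X_1=-2]  = -3
X_4 = max(X_2, X_3) + 5  [with X_2=-3, X_3=-2]  = 3
X_5 = X_4 + 2*X_3 + 2  [with X_4=3, X_3=-2]  = 1
X_6 = -2*X_2 + 2*X_5 + 3  [with X_2=-3, X_5=1]  = 11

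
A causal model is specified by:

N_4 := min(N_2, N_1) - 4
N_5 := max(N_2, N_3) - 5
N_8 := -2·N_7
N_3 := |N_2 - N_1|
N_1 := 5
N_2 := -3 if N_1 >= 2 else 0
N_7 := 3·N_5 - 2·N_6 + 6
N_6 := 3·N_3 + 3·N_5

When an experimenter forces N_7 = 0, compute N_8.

do(N_7=0) replaces the equation N_7 := 3·N_5 - 2·N_6 + 6 with the constant N_7 = 0.
N_8 = -2·N_7  [with N_7=0]  = 0

0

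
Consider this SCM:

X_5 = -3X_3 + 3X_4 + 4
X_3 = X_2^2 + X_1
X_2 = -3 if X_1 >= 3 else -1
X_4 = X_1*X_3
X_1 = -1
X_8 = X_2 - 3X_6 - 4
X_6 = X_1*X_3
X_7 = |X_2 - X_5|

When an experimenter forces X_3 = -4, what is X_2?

-1

Under do(X_3=-4), the mechanism X_3 = X_2^2 + X_1 is discarded; X_3 is fixed at -4.
Since X_2 is not a descendant of the intervened variable, it is unaffected.
X_2 = -3 if X_1 >= 3 else -1  [with X_1=-1]  = -1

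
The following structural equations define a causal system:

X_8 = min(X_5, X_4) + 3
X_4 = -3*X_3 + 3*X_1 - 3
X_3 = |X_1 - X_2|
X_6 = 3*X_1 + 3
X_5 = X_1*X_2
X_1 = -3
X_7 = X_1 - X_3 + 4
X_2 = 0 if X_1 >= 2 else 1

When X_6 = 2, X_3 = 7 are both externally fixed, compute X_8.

Setting X_6 = 2, X_3 = 7 by intervention discards those variables' equations.
X_2 = 0 if X_1 >= 2 else 1  [with X_1=-3]  = 1
X_4 = -3*X_3 + 3*X_1 - 3  [with X_3=7, X_1=-3]  = -33
X_5 = X_1*X_2  [with X_1=-3, X_2=1]  = -3
X_8 = min(X_5, X_4) + 3  [with X_5=-3, X_4=-33]  = -30

-30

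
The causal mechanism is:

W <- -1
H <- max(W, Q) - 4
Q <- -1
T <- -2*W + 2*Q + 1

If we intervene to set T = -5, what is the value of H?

The intervention breaks the incoming arrows to T: T <- -2*W + 2*Q + 1 no longer applies, and T = -5.
H is not downstream of the intervention, so its value is determined by the original equations.
H = max(W, Q) - 4  [with W=-1, Q=-1]  = -5

-5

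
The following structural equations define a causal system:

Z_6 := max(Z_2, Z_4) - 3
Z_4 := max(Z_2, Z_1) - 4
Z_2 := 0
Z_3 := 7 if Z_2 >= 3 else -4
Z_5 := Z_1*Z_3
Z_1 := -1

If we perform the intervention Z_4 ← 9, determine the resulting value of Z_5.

Intervening sets Z_4 = 9 and removes its equation (Z_4 := max(Z_2, Z_1) - 4).
No directed path runs from Z_4 to Z_5, so Z_5 keeps its natural value.
Z_3 = 7 if Z_2 >= 3 else -4  [with Z_2=0]  = -4
Z_5 = Z_1*Z_3  [with Z_1=-1, Z_3=-4]  = 4

4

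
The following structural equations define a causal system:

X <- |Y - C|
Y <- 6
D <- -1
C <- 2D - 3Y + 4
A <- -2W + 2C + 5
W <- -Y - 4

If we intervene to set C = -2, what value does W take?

-10

do(C=-2) replaces the equation C <- 2D - 3Y + 4 with the constant C = -2.
W is not downstream of the intervention, so its value is determined by the original equations.
W = -Y - 4  [with Y=6]  = -10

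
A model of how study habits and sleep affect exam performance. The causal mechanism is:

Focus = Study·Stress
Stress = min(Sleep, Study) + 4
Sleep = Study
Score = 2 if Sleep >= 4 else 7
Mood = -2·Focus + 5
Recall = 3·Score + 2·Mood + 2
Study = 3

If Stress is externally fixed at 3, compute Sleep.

Under do(Stress=3), the mechanism Stress = min(Sleep, Study) + 4 is discarded; Stress is fixed at 3.
Since Sleep is not a descendant of the intervened variable, it is unaffected.
Sleep = Study  [with Study=3]  = 3

3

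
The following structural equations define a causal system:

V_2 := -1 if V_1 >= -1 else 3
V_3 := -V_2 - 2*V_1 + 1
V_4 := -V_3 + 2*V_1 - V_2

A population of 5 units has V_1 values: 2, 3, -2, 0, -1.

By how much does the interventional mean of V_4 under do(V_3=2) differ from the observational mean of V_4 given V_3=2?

4

Under do(V_3=2), V_3's equation is replaced by V_3=2 for every unit. Per-unit V_4: 3, 5, -9, -1, -3. Mean = -1.
E[V_4|V_3=2] averages over only the 2 units with V_3=2 (V_1 = -2, 0): V_4 = -9, -1, mean -5.
Difference = -1 − (-5) = 4.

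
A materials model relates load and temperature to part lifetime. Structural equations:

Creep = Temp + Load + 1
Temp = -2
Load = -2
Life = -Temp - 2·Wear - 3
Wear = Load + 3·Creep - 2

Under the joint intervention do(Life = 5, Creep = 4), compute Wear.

8

Under do(Life = 5, Creep = 4), each intervened variable's structural equation is replaced by its fixed value.
Wear = Load + 3·Creep - 2  [with Load=-2, Creep=4]  = 8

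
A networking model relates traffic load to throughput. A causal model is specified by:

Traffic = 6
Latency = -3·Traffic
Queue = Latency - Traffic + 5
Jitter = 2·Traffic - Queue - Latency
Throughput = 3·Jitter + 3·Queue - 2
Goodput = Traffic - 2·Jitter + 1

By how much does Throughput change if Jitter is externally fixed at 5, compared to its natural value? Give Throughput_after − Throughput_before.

-132

Intervening sets Jitter = 5 and removes its equation (Jitter = 2·Traffic - Queue - Latency).
Latency = -3·Traffic  [with Traffic=6]  = -18
Queue = Latency - Traffic + 5  [with Latency=-18, Traffic=6]  = -19
Throughput = 3·Jitter + 3·Queue - 2  [with Jitter=5, Queue=-19]  = -44
Without intervention: Latency = -3·Traffic  [with Traffic=6]  = -18; Queue = Latency - Traffic + 5  [with Latency=-18, Traffic=6]  = -19; Jitter = 2·Traffic - Queue - Latency  [with Traffic=6, Queue=-19, Latency=-18]  = 49; Throughput = 3·Jitter + 3·Queue - 2  [with Jitter=49, Queue=-19]  = 88.
Change = -44 − 88 = -132.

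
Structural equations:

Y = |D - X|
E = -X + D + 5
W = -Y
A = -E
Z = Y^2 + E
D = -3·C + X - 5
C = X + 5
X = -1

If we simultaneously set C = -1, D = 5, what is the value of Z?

Under do(C = -1, D = 5), each intervened variable's structural equation is replaced by its fixed value.
E = -X + D + 5  [with X=-1, D=5]  = 11
Y = |D - X|  [with D=5, X=-1]  = 6
Z = Y^2 + E  [with Y=6, E=11]  = 47

47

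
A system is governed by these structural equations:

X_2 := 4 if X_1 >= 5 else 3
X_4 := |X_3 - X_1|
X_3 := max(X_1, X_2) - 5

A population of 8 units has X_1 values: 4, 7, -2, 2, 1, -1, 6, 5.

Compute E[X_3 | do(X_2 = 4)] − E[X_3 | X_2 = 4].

-1.25

The intervention sets X_2=4 in all 8 units regardless of X_1. Recomputing X_3 per unit gives -1, 2, -1, -1, -1, -1, 1, 0; average -0.25.
Conditioning on X_2=4 selects the 3 unit(s) with X_1 ∈ {7, 6, 5}. Their X_3 values: 2, 1, 0. Mean = 1.
Difference = -0.25 − 1 = -1.25.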